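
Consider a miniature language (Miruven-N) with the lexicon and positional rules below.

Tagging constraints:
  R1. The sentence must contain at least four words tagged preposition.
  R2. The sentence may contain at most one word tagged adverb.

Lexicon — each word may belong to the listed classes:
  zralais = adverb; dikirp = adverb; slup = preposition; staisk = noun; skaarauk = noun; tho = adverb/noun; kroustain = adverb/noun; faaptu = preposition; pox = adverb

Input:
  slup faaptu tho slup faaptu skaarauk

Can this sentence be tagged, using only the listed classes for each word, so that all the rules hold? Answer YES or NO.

YES

Candidates per position — 1:slup {preposition}; 2:faaptu {preposition}; 3:tho {adverb,noun}; 4:slup {preposition}; 5:faaptu {preposition}; 6:skaarauk {noun}.
One satisfying assignment: preposition preposition noun preposition preposition noun.
Rule-by-rule: rule 1 satisfied; rule 2 satisfied.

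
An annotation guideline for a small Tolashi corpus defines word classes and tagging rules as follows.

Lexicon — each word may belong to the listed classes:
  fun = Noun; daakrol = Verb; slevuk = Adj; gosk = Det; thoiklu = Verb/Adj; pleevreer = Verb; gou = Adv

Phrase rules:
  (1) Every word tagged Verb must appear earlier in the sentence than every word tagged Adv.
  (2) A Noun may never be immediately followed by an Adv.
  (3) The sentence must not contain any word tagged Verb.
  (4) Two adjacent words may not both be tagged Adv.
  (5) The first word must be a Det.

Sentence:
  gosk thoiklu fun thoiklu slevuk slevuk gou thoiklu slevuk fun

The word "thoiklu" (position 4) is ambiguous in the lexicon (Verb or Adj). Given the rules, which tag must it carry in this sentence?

Adj

Candidates per position — 1:gosk {Det}; 2:thoiklu {Verb,Adj}; 3:fun {Noun}; 4:thoiklu {Verb,Adj}; 5:slevuk {Adj}; 6:slevuk {Adj}; 7:gou {Adv}; 8:thoiklu {Verb,Adj}; 9:slevuk {Adj}; 10:fun {Noun}.
At position 2, choosing Verb makes rule 3 impossible to satisfy; hence Adj.
At position 4, choosing Verb makes rule 3 impossible to satisfy; hence Adj.
At position 8, choosing Verb makes rule 1 impossible to satisfy; hence Adj.
That leaves exactly one tagging: Det Adj Noun Adj Adj Adj Adv Adj Adj Noun.
Check: rule 1 ok; rule 2 ok; rule 3 ok; rule 4 ok; rule 5 ok.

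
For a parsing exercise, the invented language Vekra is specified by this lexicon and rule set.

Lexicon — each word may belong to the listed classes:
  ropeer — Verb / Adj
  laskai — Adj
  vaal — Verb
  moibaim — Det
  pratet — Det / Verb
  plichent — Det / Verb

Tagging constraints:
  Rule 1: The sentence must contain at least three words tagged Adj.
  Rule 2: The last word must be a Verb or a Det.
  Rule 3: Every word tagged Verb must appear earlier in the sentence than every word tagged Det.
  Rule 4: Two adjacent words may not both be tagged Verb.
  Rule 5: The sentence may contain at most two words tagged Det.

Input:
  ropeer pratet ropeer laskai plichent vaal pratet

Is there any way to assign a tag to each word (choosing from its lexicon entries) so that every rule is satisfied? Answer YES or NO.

NO

Candidates per position — 1:ropeer {Verb,Adj}; 2:pratet {Det,Verb}; 3:ropeer {Verb,Adj}; 4:laskai {Adj}; 5:plichent {Det,Verb}; 6:vaal {Verb}; 7:pratet {Det,Verb}.
Every candidate sequence violates at least one rule; no consistent tagging exists.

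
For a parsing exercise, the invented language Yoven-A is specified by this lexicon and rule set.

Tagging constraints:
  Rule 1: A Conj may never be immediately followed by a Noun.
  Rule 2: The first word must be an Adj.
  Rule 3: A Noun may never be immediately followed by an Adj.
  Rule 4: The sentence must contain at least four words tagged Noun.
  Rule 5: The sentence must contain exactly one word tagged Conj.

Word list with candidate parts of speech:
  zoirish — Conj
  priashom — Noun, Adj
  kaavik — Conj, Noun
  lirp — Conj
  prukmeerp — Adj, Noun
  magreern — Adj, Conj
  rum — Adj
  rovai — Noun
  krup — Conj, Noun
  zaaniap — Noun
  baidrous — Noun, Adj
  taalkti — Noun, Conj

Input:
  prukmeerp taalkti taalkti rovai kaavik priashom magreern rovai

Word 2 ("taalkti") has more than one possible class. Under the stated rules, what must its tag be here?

Noun

Candidates per position — 1:prukmeerp {Adj,Noun}; 2:taalkti {Noun,Conj}; 3:taalkti {Noun,Conj}; 4:rovai {Noun}; 5:kaavik {Conj,Noun}; 6:priashom {Noun,Adj}; 7:magreern {Adj,Conj}; 8:rovai {Noun}.
Position 1: Noun is ruled out by rule 2; that leaves Adj.
Position 2: Conj is ruled out by rule 1; that leaves Noun.
Position 3: Conj is ruled out by rule 1; that leaves Noun.
Position 7: Conj is ruled out by rule 1; that leaves Adj.
Position 5: Noun is ruled out by rule 3; that leaves Conj.
Position 6: Noun is ruled out by rule 1; that leaves Adj.
The unique satisfying tagging is: Adj Noun Noun Noun Conj Adj Adj Noun.
Verifying each rule — rule 1 holds; rule 2 holds; rule 3 holds; rule 4 holds; rule 5 holds.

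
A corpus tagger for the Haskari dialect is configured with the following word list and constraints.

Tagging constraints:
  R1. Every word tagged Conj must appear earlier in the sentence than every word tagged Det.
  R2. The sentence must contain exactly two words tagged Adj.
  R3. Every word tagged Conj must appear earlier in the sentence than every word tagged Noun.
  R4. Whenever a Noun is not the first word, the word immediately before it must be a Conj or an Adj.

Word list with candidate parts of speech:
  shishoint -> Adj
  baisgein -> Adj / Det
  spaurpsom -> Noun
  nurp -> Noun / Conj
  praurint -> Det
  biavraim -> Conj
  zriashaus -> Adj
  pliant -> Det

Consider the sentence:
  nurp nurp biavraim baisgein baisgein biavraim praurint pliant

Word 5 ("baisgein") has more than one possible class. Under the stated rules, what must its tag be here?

Candidates per position — 1:nurp {Noun,Conj}; 2:nurp {Noun,Conj}; 3:biavraim {Conj}; 4:baisgein {Adj,Det}; 5:baisgein {Adj,Det}; 6:biavraim {Conj}; 7:praurint {Det}; 8:pliant {Det}.
Word 1 cannot be Noun — rule 3 would then fail for every completion. It is Conj.
Word 2 cannot be Noun — rule 3 would then fail for every completion. It is Conj.
Word 4 cannot be Det — rule 1 would then fail for every completion. It is Adj.
Word 5 cannot be Det — rule 1 would then fail for every completion. It is Adj.
That leaves exactly one tagging: Conj Conj Conj Adj Adj Conj Det Det.
Rule-by-rule: rule 1 ✓; rule 2 ✓; rule 3 ✓; rule 4 ✓.

Adj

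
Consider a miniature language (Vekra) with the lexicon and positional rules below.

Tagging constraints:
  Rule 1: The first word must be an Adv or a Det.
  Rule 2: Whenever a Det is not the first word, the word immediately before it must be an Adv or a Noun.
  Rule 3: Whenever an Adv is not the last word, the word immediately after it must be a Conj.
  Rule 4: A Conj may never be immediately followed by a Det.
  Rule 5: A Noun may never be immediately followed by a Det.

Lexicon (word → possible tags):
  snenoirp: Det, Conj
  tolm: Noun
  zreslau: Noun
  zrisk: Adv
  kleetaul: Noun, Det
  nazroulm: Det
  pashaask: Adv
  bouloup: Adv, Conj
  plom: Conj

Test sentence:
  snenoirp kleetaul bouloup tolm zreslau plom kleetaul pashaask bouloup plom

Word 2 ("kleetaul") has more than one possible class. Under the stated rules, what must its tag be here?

Candidates per position — 1:snenoirp {Det,Conj}; 2:kleetaul {Noun,Det}; 3:bouloup {Adv,Conj}; 4:tolm {Noun}; 5:zreslau {Noun}; 6:plom {Conj}; 7:kleetaul {Noun,Det}; 8:pashaask {Adv}; 9:bouloup {Adv,Conj}; 10:plom {Conj}.
At position 1, choosing Conj makes rule 1 impossible to satisfy; hence Det.
At position 2, choosing Det makes rule 2 impossible to satisfy; hence Noun.
At position 3, choosing Adv makes rule 3 impossible to satisfy; hence Conj.
At position 7, choosing Det makes rule 2 impossible to satisfy; hence Noun.
At position 9, choosing Adv makes rule 3 impossible to satisfy; hence Conj.
The unique satisfying tagging is: Det Noun Conj Noun Noun Conj Noun Adv Conj Conj.
Verifying each rule — rule 1 holds; rule 2 holds; rule 3 holds; rule 4 holds; rule 5 holds.

Noun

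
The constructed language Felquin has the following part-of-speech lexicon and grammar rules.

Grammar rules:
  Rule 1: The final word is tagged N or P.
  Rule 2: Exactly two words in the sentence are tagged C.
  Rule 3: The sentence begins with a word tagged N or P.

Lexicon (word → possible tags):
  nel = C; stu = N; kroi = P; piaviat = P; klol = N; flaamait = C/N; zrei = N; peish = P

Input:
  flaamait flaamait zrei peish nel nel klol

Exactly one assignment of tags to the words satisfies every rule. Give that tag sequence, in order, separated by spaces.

Candidates per position — 1:flaamait {C,N}; 2:flaamait {C,N}; 3:zrei {N}; 4:peish {P}; 5:nel {C}; 6:nel {C}; 7:klol {N}.
Position 1: C is ruled out by rule 2; that leaves N.
Position 2: C is ruled out by rule 2; that leaves N.
That leaves exactly one tagging: N N N P C C N.
Check: rule 1 ok; rule 2 ok; rule 3 ok.

N N N P C C N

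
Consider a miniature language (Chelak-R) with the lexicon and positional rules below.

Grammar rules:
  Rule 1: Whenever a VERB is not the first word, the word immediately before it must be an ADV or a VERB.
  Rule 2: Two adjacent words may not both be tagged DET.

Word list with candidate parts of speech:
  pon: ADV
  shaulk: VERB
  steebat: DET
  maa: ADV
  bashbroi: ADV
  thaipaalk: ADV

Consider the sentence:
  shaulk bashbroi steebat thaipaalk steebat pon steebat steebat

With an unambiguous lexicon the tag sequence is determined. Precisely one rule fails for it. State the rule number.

Fixed tagging: VERB ADV DET ADV DET ADV DET DET.
Checking each rule: R1 pass, R2 fail.
Only rule 2 fails.

2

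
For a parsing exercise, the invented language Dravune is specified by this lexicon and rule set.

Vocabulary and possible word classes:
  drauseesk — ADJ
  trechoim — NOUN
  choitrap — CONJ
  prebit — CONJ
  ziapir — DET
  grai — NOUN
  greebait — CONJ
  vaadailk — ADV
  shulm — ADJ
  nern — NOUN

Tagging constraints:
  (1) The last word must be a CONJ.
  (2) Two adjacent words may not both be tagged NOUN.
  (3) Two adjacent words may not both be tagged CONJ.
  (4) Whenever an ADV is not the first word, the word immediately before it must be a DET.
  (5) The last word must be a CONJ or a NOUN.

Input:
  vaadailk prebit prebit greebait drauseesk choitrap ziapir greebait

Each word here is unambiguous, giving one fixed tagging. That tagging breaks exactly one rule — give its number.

3

Fixed tagging: ADV CONJ CONJ CONJ ADJ CONJ DET CONJ.
Rule check: R1 ok, R2 ok, R3 fails, R4 ok, R5 ok.
Only rule 3 fails.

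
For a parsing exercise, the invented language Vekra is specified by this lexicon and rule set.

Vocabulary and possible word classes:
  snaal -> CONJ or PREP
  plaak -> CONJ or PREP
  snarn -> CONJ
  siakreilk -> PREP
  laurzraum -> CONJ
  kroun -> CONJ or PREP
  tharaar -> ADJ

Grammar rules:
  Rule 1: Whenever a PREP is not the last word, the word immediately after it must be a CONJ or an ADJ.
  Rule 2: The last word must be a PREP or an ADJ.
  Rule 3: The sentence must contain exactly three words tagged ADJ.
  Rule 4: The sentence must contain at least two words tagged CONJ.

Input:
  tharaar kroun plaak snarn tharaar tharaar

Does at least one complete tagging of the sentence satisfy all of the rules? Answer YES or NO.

Candidates per position — 1:tharaar {ADJ}; 2:kroun {CONJ,PREP}; 3:plaak {CONJ,PREP}; 4:snarn {CONJ}; 5:tharaar {ADJ}; 6:tharaar {ADJ}.
One satisfying assignment: ADJ CONJ PREP CONJ ADJ ADJ.
Check: rule 1 holds; rule 2 holds; rule 3 holds; rule 4 holds.

YES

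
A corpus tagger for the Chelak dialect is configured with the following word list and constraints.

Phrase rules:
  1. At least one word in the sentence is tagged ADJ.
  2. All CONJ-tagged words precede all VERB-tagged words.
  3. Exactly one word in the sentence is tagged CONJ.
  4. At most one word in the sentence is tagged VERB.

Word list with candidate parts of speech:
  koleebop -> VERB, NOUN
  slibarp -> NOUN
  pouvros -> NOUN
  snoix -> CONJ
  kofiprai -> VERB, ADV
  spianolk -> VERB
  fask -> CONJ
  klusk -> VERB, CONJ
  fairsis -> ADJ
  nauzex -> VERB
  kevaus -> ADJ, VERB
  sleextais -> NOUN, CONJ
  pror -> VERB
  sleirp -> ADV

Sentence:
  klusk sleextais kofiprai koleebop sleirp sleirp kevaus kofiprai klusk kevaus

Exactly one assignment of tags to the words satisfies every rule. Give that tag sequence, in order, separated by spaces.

CONJ NOUN ADV NOUN ADV ADV ADJ ADV VERB ADJ

Candidates per position — 1:klusk {VERB,CONJ}; 2:sleextais {NOUN,CONJ}; 3:kofiprai {VERB,ADV}; 4:koleebop {VERB,NOUN}; 5:sleirp {ADV}; 6:sleirp {ADV}; 7:kevaus {ADJ,VERB}; 8:kofiprai {VERB,ADV}; 9:klusk {VERB,CONJ}; 10:kevaus {ADJ,VERB}.
The remaining ambiguous positions (1, 2, 3, 4, 7, 8, 9, 10) are resolved jointly — only one combination satisfies every rule.
So the tagging must be: CONJ NOUN ADV NOUN ADV ADV ADJ ADV VERB ADJ.
Check: rule 1 ok; rule 2 ok; rule 3 ok; rule 4 ok.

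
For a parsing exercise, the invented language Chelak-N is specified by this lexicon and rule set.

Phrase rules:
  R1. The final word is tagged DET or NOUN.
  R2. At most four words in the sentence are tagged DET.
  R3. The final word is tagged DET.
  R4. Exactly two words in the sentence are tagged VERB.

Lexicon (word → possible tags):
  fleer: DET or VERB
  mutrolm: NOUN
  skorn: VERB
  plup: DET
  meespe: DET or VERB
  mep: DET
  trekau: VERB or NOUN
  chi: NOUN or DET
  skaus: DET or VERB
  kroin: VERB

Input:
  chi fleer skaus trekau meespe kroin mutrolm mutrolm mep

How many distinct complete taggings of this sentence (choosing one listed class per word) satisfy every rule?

Candidates per position — 1:chi {NOUN,DET}; 2:fleer {DET,VERB}; 3:skaus {DET,VERB}; 4:trekau {VERB,NOUN}; 5:meespe {DET,VERB}; 6:kroin {VERB}; 7:mutrolm {NOUN}; 8:mutrolm {NOUN}; 9:mep {DET}.
There are 32 candidate sequences in total.
Checking each against the rules leaves 7 sequences.
Count = 7.

7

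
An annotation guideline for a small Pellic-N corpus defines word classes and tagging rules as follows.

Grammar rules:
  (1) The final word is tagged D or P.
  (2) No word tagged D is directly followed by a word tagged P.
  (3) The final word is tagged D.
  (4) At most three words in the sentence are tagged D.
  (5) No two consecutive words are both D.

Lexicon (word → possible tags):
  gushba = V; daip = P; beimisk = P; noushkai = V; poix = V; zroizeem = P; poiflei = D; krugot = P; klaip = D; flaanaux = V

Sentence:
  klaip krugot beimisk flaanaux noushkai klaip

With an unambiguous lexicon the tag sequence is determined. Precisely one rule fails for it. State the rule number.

2

Fixed tagging: D P P V V D.
Rule check: R1 ok, R2 fails, R3 ok, R4 ok, R5 ok.
Only rule 2 fails.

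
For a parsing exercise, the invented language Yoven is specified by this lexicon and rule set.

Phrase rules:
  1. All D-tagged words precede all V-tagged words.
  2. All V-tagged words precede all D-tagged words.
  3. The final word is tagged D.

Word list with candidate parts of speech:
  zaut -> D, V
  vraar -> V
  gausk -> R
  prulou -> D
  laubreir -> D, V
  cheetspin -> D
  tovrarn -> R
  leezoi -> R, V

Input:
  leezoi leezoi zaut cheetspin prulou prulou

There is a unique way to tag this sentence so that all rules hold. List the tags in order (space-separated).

R R D D D D

Candidates per position — 1:leezoi {R,V}; 2:leezoi {R,V}; 3:zaut {D,V}; 4:cheetspin {D}; 5:prulou {D}; 6:prulou {D}.
At position 1, choosing V makes rule 1 impossible to satisfy; hence R.
At position 2, choosing V makes rule 1 impossible to satisfy; hence R.
At position 3, choosing V makes rule 1 impossible to satisfy; hence D.
That leaves exactly one tagging: R R D D D D.
Checking: rule 1 holds; rule 2 holds; rule 3 holds.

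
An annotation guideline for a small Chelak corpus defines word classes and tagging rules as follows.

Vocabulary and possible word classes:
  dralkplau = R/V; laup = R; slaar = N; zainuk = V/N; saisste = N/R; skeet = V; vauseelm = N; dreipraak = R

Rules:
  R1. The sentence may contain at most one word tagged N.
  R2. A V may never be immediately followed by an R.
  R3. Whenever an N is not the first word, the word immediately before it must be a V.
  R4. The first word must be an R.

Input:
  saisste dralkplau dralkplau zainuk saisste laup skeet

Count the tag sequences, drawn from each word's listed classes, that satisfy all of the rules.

5

Candidates per position — 1:saisste {N,R}; 2:dralkplau {R,V}; 3:dralkplau {R,V}; 4:zainuk {V,N}; 5:saisste {N,R}; 6:laup {R}; 7:skeet {V}.
There are 32 candidate sequences in total.
The sequences that satisfy every rule: R R R V N R V; R R V V N R V; R R V N R R V; R V V V N R V; R V V N R R V.
Count = 5.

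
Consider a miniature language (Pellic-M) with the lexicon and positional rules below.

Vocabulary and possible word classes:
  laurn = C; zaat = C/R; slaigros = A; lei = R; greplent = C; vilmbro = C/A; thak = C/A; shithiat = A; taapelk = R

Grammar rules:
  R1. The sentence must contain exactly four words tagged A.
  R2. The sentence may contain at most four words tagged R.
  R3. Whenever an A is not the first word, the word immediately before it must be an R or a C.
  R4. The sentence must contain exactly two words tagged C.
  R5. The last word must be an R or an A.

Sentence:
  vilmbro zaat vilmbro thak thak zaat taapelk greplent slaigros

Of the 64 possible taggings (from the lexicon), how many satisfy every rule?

1

Candidates per position — 1:vilmbro {C,A}; 2:zaat {C,R}; 3:vilmbro {C,A}; 4:thak {C,A}; 5:thak {C,A}; 6:zaat {C,R}; 7:taapelk {R}; 8:greplent {C}; 9:slaigros {A}.
There are 64 candidate sequences in total.
The sequences that satisfy every rule: A R A C A R R C A.
Count = 1.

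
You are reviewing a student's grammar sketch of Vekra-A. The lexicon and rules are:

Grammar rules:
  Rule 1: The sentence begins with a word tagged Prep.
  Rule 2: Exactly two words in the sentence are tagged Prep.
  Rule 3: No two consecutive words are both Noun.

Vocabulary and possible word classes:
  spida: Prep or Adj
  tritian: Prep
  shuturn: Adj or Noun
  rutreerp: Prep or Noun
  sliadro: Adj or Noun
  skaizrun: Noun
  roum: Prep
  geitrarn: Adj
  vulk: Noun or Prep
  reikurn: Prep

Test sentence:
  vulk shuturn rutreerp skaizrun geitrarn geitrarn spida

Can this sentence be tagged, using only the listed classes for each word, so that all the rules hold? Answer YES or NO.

YES

Candidates per position — 1:vulk {Noun,Prep}; 2:shuturn {Adj,Noun}; 3:rutreerp {Prep,Noun}; 4:skaizrun {Noun}; 5:geitrarn {Adj}; 6:geitrarn {Adj}; 7:spida {Prep,Adj}.
One satisfying assignment: Prep Adj Prep Noun Adj Adj Adj.
Rule-by-rule: rule 1 holds; rule 2 holds; rule 3 holds.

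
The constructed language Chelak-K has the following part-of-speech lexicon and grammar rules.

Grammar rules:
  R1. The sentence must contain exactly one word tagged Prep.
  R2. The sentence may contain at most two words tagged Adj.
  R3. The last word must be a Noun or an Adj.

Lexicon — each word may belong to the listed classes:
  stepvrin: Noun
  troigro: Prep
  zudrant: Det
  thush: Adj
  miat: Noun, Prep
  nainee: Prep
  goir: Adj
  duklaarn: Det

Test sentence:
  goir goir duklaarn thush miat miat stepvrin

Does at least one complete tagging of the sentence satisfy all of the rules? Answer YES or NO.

Candidates per position — 1:goir {Adj}; 2:goir {Adj}; 3:duklaarn {Det}; 4:thush {Adj}; 5:miat {Noun,Prep}; 6:miat {Noun,Prep}; 7:stepvrin {Noun}.
Rule 2 cannot be satisfied by any choice of tags from the lexicon.
So there is no consistent tagging.

NO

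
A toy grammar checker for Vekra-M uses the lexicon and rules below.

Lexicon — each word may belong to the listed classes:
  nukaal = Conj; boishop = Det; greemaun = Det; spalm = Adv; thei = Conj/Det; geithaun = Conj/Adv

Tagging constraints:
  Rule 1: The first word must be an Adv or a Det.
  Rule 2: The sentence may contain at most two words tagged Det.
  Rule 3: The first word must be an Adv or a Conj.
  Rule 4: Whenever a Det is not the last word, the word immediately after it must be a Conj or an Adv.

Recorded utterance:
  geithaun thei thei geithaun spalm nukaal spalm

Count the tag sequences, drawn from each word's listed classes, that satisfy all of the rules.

Candidates per position — 1:geithaun {Conj,Adv}; 2:thei {Conj,Det}; 3:thei {Conj,Det}; 4:geithaun {Conj,Adv}; 5:spalm {Adv}; 6:nukaal {Conj}; 7:spalm {Adv}.
There are 16 candidate sequences in total.
Checking each against the rules leaves 6 sequences.
Count = 6.

6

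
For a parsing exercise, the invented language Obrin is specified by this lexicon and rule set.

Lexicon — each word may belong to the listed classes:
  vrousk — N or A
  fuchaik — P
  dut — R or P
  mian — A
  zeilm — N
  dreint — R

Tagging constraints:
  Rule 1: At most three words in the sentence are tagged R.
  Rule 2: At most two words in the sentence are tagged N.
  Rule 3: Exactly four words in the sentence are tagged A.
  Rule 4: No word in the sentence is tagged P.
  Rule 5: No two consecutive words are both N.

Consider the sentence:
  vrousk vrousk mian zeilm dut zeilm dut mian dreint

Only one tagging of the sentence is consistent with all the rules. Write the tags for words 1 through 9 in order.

A A A N R N R A R

Candidates per position — 1:vrousk {N,A}; 2:vrousk {N,A}; 3:mian {A}; 4:zeilm {N}; 5:dut {R,P}; 6:zeilm {N}; 7:dut {R,P}; 8:mian {A}; 9:dreint {R}.
Position 1: N is ruled out by rule 2; that leaves A.
Position 2: N is ruled out by rule 2; that leaves A.
Position 5: P is ruled out by rule 4; that leaves R.
Position 7: P is ruled out by rule 4; that leaves R.
The unique satisfying tagging is: A A A N R N R A R.
Rule-by-rule: rule 1 ✓; rule 2 ✓; rule 3 ✓; rule 4 ✓; rule 5 ✓.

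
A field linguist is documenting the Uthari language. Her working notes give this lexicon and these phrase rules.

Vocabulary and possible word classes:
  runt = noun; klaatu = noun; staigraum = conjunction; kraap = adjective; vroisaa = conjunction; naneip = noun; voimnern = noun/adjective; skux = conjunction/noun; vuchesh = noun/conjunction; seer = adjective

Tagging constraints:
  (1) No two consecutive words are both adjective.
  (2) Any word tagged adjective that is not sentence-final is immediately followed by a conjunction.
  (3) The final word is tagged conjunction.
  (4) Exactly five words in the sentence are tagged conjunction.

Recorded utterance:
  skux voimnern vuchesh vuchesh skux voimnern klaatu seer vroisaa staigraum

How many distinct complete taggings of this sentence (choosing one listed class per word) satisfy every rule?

Candidates per position — 1:skux {conjunction,noun}; 2:voimnern {noun,adjective}; 3:vuchesh {noun,conjunction}; 4:vuchesh {noun,conjunction}; 5:skux {conjunction,noun}; 6:voimnern {noun,adjective}; 7:klaatu {noun}; 8:seer {adjective}; 9:vroisaa {conjunction}; 10:staigraum {conjunction}.
There are 64 candidate sequences in total.
Checking each against the rules leaves 7 sequences.
Count = 7.

7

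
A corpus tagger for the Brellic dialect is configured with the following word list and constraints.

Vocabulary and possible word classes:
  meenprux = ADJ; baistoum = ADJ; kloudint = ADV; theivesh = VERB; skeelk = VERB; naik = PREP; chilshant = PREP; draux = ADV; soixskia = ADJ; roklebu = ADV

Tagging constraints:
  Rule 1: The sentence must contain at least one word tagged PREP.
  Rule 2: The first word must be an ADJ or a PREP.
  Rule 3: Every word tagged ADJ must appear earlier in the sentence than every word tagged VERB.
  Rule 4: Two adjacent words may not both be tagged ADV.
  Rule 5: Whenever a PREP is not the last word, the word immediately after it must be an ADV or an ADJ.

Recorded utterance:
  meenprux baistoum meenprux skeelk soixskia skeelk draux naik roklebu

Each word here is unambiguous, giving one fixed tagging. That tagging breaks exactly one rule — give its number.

Fixed tagging: ADJ ADJ ADJ VERB ADJ VERB ADV PREP ADV.
Checking each rule: R1 holds, R2 holds, R3 violated, R4 holds, R5 holds.
Only rule 3 fails.

3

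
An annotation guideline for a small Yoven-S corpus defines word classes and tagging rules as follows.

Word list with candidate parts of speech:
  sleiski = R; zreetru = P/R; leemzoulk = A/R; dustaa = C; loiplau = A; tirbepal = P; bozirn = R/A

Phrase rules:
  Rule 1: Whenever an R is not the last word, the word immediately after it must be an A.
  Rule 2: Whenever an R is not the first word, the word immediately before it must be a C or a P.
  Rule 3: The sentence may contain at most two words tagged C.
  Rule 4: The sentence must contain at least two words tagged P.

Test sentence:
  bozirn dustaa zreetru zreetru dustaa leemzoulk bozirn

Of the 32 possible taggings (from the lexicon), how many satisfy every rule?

Candidates per position — 1:bozirn {R,A}; 2:dustaa {C}; 3:zreetru {P,R}; 4:zreetru {P,R}; 5:dustaa {C}; 6:leemzoulk {A,R}; 7:bozirn {R,A}.
There are 32 candidate sequences in total.
The sequences that satisfy every rule: A C P P C A A; A C P P C R A.
Count = 2.

2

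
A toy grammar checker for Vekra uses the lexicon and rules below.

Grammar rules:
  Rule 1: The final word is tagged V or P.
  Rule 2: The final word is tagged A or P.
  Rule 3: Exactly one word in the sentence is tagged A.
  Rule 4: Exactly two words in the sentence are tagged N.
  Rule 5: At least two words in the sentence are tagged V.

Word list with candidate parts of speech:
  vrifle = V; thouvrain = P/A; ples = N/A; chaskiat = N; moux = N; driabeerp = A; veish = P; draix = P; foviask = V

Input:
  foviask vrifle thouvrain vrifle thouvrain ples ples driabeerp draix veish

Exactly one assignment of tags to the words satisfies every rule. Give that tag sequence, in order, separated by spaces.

Candidates per position — 1:foviask {V}; 2:vrifle {V}; 3:thouvrain {P,A}; 4:vrifle {V}; 5:thouvrain {P,A}; 6:ples {N,A}; 7:ples {N,A}; 8:driabeerp {A}; 9:draix {P}; 10:veish {P}.
Position 3: A is ruled out by rule 3; that leaves P.
Position 5: A is ruled out by rule 3; that leaves P.
Position 6: A is ruled out by rule 3; that leaves N.
Position 7: A is ruled out by rule 3; that leaves N.
That leaves exactly one tagging: V V P V P N N A P P.
Verifying each rule — rule 1 ok; rule 2 ok; rule 3 ok; rule 4 ok; rule 5 ok.

V V P V P N N A P P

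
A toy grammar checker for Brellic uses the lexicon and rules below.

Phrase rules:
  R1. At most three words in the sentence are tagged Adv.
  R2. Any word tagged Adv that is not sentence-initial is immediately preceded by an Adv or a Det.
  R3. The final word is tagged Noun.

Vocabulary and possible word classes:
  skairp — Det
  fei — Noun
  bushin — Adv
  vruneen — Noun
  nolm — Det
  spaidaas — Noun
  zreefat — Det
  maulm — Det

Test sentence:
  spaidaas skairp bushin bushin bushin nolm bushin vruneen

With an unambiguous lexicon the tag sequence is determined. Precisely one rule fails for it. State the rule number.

1

Fixed tagging: Noun Det Adv Adv Adv Det Adv Noun.
Applying the rules: R1 fail, R2 pass, R3 pass.
Only rule 1 fails.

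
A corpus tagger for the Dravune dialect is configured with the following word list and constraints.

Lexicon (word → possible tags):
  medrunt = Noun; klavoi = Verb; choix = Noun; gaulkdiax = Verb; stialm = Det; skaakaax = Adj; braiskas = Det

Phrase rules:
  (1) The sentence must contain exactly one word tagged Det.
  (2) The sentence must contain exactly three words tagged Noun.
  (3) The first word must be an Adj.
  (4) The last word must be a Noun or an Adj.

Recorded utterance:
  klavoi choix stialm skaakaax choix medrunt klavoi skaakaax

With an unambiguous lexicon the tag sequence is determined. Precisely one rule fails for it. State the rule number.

Fixed tagging: Verb Noun Det Adj Noun Noun Verb Adj.
Checking each rule: R1 holds, R2 holds, R3 violated, R4 holds.
Only rule 3 fails.

3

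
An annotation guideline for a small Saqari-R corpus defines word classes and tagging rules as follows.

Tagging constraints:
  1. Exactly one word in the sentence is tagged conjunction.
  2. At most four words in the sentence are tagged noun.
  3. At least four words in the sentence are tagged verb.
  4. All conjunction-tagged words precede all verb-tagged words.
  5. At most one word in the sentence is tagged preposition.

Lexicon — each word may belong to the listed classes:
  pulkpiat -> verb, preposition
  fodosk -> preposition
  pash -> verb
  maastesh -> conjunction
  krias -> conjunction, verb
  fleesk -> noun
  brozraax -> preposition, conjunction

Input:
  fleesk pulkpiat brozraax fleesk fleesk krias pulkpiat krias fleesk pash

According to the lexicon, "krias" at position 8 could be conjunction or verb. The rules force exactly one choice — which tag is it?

Candidates per position — 1:fleesk {noun}; 2:pulkpiat {verb,preposition}; 3:brozraax {preposition,conjunction}; 4:fleesk {noun}; 5:fleesk {noun}; 6:krias {conjunction,verb}; 7:pulkpiat {verb,preposition}; 8:krias {conjunction,verb}; 9:fleesk {noun}; 10:pash {verb}.
Position 8: the remaining choice is settled jointly with positions 2, 3, 6, 7 — only verb at position 8 is part of a tagging that satisfies every rule.
The unique satisfying tagging is: noun preposition conjunction noun noun verb verb verb noun verb.
Verifying each rule — rule 1 holds; rule 2 holds; rule 3 holds; rule 4 holds; rule 5 holds.

verb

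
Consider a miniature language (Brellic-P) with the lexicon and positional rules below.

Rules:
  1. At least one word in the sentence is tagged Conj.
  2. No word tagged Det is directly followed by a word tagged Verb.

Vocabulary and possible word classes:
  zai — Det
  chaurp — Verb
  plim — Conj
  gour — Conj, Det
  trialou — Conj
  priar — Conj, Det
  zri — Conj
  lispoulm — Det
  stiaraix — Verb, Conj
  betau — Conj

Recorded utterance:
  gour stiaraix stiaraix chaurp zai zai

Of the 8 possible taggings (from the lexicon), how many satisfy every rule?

Candidates per position — 1:gour {Conj,Det}; 2:stiaraix {Verb,Conj}; 3:stiaraix {Verb,Conj}; 4:chaurp {Verb}; 5:zai {Det}; 6:zai {Det}.
There are 8 candidate sequences in total.
Checking each against the rules leaves 6 sequences.
Count = 6.

6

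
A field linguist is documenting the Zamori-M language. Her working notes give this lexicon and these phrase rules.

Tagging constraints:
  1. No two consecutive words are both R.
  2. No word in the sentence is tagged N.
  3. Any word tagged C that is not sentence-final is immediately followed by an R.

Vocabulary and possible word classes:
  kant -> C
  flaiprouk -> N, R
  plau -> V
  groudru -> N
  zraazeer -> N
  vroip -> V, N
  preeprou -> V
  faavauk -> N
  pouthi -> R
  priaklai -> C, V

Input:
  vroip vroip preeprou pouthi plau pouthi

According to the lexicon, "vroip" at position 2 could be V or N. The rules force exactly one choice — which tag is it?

Candidates per position — 1:vroip {V,N}; 2:vroip {V,N}; 3:preeprou {V}; 4:pouthi {R}; 5:plau {V}; 6:pouthi {R}.
At position 1, choosing N makes rule 2 impossible to satisfy; hence V.
At position 2, choosing N makes rule 2 impossible to satisfy; hence V.
The unique satisfying tagging is: V V V R V R.
Rule-by-rule: rule 1 ✓; rule 2 ✓; rule 3 ✓.

V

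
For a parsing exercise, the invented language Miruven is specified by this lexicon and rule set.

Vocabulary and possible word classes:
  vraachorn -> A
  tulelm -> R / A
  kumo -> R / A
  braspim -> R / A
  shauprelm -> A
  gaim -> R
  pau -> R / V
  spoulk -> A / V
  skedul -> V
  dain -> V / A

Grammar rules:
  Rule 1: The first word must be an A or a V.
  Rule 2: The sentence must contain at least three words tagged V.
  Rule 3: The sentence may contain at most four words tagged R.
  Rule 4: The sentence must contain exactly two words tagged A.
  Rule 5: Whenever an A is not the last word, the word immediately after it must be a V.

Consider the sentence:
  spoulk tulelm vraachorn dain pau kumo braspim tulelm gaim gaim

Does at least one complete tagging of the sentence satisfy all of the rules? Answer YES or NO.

NO

Candidates per position — 1:spoulk {A,V}; 2:tulelm {R,A}; 3:vraachorn {A}; 4:dain {V,A}; 5:pau {R,V}; 6:kumo {R,A}; 7:braspim {R,A}; 8:tulelm {R,A}; 9:gaim {R}; 10:gaim {R}.
Every candidate sequence violates at least one rule; no consistent tagging exists.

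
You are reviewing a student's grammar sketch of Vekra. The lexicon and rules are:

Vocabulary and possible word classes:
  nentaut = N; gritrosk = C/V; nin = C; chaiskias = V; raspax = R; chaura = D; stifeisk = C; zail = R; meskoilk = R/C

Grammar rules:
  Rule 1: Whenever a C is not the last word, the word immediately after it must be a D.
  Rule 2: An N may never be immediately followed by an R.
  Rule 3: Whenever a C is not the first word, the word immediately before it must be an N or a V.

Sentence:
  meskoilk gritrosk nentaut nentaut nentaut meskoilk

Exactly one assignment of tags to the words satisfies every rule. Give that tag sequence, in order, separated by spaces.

Candidates per position — 1:meskoilk {R,C}; 2:gritrosk {C,V}; 3:nentaut {N}; 4:nentaut {N}; 5:nentaut {N}; 6:meskoilk {R,C}.
Position 1: C is ruled out by rule 1; that leaves R.
Position 2: C is ruled out by rule 1; that leaves V.
Position 6: R is ruled out by rule 2; that leaves C.
That leaves exactly one tagging: R V N N N C.
Checking: rule 1 holds; rule 2 holds; rule 3 holds.

R V N N N C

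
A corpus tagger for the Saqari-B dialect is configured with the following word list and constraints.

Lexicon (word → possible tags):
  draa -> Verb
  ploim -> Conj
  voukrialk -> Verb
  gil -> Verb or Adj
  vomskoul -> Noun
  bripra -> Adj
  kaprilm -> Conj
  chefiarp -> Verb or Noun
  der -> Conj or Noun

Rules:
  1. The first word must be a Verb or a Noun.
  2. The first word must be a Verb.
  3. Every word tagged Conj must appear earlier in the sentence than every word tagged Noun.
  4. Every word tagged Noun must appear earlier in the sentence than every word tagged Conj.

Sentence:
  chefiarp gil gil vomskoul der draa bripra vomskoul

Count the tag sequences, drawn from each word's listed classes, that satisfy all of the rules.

Candidates per position — 1:chefiarp {Verb,Noun}; 2:gil {Verb,Adj}; 3:gil {Verb,Adj}; 4:vomskoul {Noun}; 5:der {Conj,Noun}; 6:draa {Verb}; 7:bripra {Adj}; 8:vomskoul {Noun}.
There are 16 candidate sequences in total.
The sequences that satisfy every rule: Verb Verb Verb Noun Noun Verb Adj Noun; Verb Verb Adj Noun Noun Verb Adj Noun; Verb Adj Verb Noun Noun Verb Adj Noun; Verb Adj Adj Noun Noun Verb Adj Noun.
Count = 4.

4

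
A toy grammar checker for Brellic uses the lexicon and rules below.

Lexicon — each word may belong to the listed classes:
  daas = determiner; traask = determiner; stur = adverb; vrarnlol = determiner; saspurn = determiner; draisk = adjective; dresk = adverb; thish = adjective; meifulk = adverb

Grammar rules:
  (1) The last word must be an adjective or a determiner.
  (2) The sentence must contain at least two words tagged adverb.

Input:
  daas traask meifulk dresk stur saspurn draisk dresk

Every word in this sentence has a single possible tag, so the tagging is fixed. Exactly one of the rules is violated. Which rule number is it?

Fixed tagging: determiner determiner adverb adverb adverb determiner adjective adverb.
Applying the rules: R1 fail, R2 pass.
Only rule 1 fails.

1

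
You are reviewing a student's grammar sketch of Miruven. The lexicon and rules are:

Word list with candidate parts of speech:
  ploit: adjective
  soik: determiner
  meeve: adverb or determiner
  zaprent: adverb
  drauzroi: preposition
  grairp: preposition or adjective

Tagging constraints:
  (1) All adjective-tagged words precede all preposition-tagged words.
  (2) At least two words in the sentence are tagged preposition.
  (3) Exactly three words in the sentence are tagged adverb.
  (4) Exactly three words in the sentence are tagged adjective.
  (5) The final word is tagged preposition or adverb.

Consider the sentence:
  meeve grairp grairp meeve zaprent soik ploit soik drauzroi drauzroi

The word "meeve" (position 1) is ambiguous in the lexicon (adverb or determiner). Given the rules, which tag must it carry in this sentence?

adverb

Candidates per position — 1:meeve {adverb,determiner}; 2:grairp {preposition,adjective}; 3:grairp {preposition,adjective}; 4:meeve {adverb,determiner}; 5:zaprent {adverb}; 6:soik {determiner}; 7:ploit {adjective}; 8:soik {determiner}; 9:drauzroi {preposition}; 10:drauzroi {preposition}.
At position 1, choosing determiner makes rule 3 impossible to satisfy; hence adverb.
At position 2, choosing preposition makes rule 1 impossible to satisfy; hence adjective.
At position 3, choosing preposition makes rule 1 impossible to satisfy; hence adjective.
At position 4, choosing determiner makes rule 3 impossible to satisfy; hence adverb.
That leaves exactly one tagging: adverb adjective adjective adverb adverb determiner adjective determiner preposition preposition.
Rule-by-rule: rule 1 ok; rule 2 ok; rule 3 ok; rule 4 ok; rule 5 ok.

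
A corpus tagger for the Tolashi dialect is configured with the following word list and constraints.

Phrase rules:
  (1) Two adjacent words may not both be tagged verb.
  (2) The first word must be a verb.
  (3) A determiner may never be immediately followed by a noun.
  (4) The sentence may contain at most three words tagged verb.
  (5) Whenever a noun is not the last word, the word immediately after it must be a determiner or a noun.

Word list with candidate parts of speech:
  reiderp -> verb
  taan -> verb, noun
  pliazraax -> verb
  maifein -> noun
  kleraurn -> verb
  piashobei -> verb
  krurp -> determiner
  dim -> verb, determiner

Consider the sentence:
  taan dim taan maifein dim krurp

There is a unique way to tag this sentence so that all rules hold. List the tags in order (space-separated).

Candidates per position — 1:taan {verb,noun}; 2:dim {verb,determiner}; 3:taan {verb,noun}; 4:maifein {noun}; 5:dim {verb,determiner}; 6:krurp {determiner}.
Position 1: tagging it noun would leave rule 2 unsatisfiable, so it must be verb.
Position 2: tagging it verb would leave rule 1 unsatisfiable, so it must be determiner.
Position 3: tagging it noun would leave rule 3 unsatisfiable, so it must be verb.
Position 5: tagging it verb would leave rule 5 unsatisfiable, so it must be determiner.
That leaves exactly one tagging: verb determiner verb noun determiner determiner.
Verifying each rule — rule 1 ok; rule 2 ok; rule 3 ok; rule 4 ok; rule 5 ok.

verb determiner verb noun determiner determiner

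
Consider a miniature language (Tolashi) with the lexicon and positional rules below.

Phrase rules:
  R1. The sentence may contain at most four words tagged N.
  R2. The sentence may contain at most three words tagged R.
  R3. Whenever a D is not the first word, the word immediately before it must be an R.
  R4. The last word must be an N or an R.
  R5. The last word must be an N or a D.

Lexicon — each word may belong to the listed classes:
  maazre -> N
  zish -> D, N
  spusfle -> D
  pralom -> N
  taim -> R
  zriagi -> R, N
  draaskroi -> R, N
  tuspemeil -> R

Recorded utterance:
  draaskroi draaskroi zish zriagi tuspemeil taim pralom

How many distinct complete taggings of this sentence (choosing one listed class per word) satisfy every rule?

4

Candidates per position — 1:draaskroi {R,N}; 2:draaskroi {R,N}; 3:zish {D,N}; 4:zriagi {R,N}; 5:tuspemeil {R}; 6:taim {R}; 7:pralom {N}.
There are 16 candidate sequences in total.
The sequences that satisfy every rule: R N N N R R N; N R D N R R N; N R N N R R N; N N N R R R N.
Count = 4.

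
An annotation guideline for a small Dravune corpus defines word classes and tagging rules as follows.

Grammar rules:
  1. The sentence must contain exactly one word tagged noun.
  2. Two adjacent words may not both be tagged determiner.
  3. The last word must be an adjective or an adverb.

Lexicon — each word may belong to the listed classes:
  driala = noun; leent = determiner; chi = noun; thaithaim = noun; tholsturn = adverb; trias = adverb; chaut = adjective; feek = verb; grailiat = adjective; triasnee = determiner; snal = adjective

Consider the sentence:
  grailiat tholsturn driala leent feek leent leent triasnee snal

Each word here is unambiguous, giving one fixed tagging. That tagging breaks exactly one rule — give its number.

2

Fixed tagging: adjective adverb noun determiner verb determiner determiner determiner adjective.
Checking each rule: R1 pass, R2 fail, R3 pass.
Only rule 2 fails.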